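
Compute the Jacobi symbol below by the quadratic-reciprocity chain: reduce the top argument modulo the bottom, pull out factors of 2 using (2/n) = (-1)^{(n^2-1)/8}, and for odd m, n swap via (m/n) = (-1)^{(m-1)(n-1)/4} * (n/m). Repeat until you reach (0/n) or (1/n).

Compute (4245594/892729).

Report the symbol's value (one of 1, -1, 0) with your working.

1

(4245594/892729): 4245594 mod 892729 = 674678, so (4245594/892729) = (674678/892729)
factor out 2^1: 674678 = 2^1·337339; with 892729 mod 8 = 1, (2/892729) = +1; sign now +1; continue with (337339/892729)
flip (337339/892729) -> (892729/337339): both odd, 337339 mod 4 = 3, 892729 mod 4 = 1, so the flip contributes +1; sign now +1
(892729/337339): 892729 mod 337339 = 218051, so (892729/337339) = (218051/337339)
flip (218051/337339) -> (337339/218051): both odd, 218051 mod 4 = 3, 337339 mod 4 = 3, so the flip contributes -1; sign now -1
(337339/218051): 337339 mod 218051 = 119288, so (337339/218051) = (119288/218051)
factor out 2^3: 119288 = 2^3·14911; with 218051 mod 8 = 3, (2/218051) = -1; sign now +1; continue with (14911/218051)
flip (14911/218051) -> (218051/14911): both odd, 14911 mod 4 = 3, 218051 mod 4 = 3, so the flip contributes -1; sign now -1
(218051/14911): 218051 mod 14911 = 9297, so (218051/14911) = (9297/14911)
flip (9297/14911) -> (14911/9297): both odd, 9297 mod 4 = 1, 14911 mod 4 = 3, so the flip contributes +1; sign now -1
(14911/9297): 14911 mod 9297 = 5614, so (14911/9297) = (5614/9297)
factor out 2^1: 5614 = 2^1·2807; with 9297 mod 8 = 1, (2/9297) = +1; sign now -1; continue with (2807/9297)
flip (2807/9297) -> (9297/2807): both odd, 2807 mod 4 = 3, 9297 mod 4 = 1, so the flip contributes +1; sign now -1
(9297/2807): 9297 mod 2807 = 876, so (9297/2807) = (876/2807)
factor out 2^2: 876 = 2^2·219; with 2807 mod 8 = 7, (2/2807) = +1; sign now -1; continue with (219/2807)
flip (219/2807) -> (2807/219): both odd, 219 mod 4 = 3, 2807 mod 4 = 3, so the flip contributes -1; sign now +1
(2807/219): 2807 mod 219 = 179, so (2807/219) = (179/219)
flip (179/219) -> (219/179): both odd, 179 mod 4 = 3, 219 mod 4 = 3, so the flip contributes -1; sign now -1
(219/179): 219 mod 179 = 40, so (219/179) = (40/179)
factor out 2^3: 40 = 2^3·5; with 179 mod 8 = 3, (2/179) = -1; sign now +1; continue with (5/179)
flip (5/179) -> (179/5): both odd, 5 mod 4 = 1, 179 mod 4 = 3, so the flip contributes +1; sign now +1
(179/5): 179 mod 5 = 4, so (179/5) = (4/5)
factor out 2^2: 4 = 2^2·1; with 5 mod 8 = 5, (2/5) = -1; sign now +1; continue with (1/5)
reached (1/5) = 1, so the symbol is +1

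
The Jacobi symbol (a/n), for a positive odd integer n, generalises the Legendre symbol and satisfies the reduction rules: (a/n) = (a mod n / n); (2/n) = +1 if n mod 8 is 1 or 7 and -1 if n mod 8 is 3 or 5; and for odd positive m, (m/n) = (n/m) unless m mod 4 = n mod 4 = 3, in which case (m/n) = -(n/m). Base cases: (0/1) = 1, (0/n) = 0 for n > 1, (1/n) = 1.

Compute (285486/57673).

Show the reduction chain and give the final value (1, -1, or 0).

1

(285486/57673): 285486 mod 57673 = 54794, so (285486/57673) = (54794/57673)
factor out 2^1: 54794 = 2^1·27397; with 57673 mod 8 = 1, (2/57673) = +1; sign now +1; continue with (27397/57673)
flip (27397/57673) -> (57673/27397): both odd, 27397 mod 4 = 1, 57673 mod 4 = 1, so the flip contributes +1; sign now +1
(57673/27397): 57673 mod 27397 = 2879, so (57673/27397) = (2879/27397)
flip (2879/27397) -> (27397/2879): both odd, 2879 mod 4 = 3, 27397 mod 4 = 1, so the flip contributes +1; sign now +1
(27397/2879): 27397 mod 2879 = 1486, so (27397/2879) = (1486/2879)
factor out 2^1: 1486 = 2^1·743; with 2879 mod 8 = 7, (2/2879) = +1; sign now +1; continue with (743/2879)
flip (743/2879) -> (2879/743): both odd, 743 mod 4 = 3, 2879 mod 4 = 3, so the flip contributes -1; sign now -1
(2879/743): 2879 mod 743 = 650, so (2879/743) = (650/743)
factor out 2^1: 650 = 2^1·325; with 743 mod 8 = 7, (2/743) = +1; sign now -1; continue with (325/743)
flip (325/743) -> (743/325): both odd, 325 mod 4 = 1, 743 mod 4 = 3, so the flip contributes +1; sign now -1
(743/325): 743 mod 325 = 93, so (743/325) = (93/325)
flip (93/325) -> (325/93): both odd, 93 mod 4 = 1, 325 mod 4 = 1, so the flip contributes +1; sign now -1
(325/93): 325 mod 93 = 46, so (325/93) = (46/93)
factor out 2^1: 46 = 2^1·23; with 93 mod 8 = 5, (2/93) = -1; sign now +1; continue with (23/93)
flip (23/93) -> (93/23): both odd, 23 mod 4 = 3, 93 mod 4 = 1, so the flip contributes +1; sign now +1
(93/23): 93 mod 23 = 1, so (93/23) = (1/23)
reached (1/23) = 1, so the symbol is +1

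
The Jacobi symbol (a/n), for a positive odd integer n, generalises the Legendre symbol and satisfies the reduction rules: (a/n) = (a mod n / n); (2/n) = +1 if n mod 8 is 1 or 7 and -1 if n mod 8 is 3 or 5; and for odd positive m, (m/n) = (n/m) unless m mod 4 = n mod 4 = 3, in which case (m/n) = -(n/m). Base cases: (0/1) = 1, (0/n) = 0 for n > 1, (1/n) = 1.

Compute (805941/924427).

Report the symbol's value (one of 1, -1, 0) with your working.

reciprocity: (805941/924427) = +1·(924427/805941) since 805941 mod 4 = 1, 924427 mod 4 = 3; sign now +1
(924427/805941) = (118486/805941)   [reduce mod 805941]
118486 = 2^1·59243; (2/805941) = -1 since 805941 mod 8 = 5, so (118486/805941) = (-1)^1·(59243/805941); sign now -1
reciprocity: (59243/805941) = +1·(805941/59243) since 59243 mod 4 = 3, 805941 mod 4 = 1; sign now -1
(805941/59243) = (35782/59243)   [reduce mod 59243]
35782 = 2^1·17891; (2/59243) = -1 since 59243 mod 8 = 3, so (35782/59243) = (-1)^1·(17891/59243); sign now +1
reciprocity: (17891/59243) = -1·(59243/17891) since 17891 mod 4 = 3, 59243 mod 4 = 3; sign now -1
(59243/17891) = (5570/17891)   [reduce mod 17891]
5570 = 2^1·2785; (2/17891) = -1 since 17891 mod 8 = 3, so (5570/17891) = (-1)^1·(2785/17891); sign now +1
reciprocity: (2785/17891) = +1·(17891/2785) since 2785 mod 4 = 1, 17891 mod 4 = 3; sign now +1
(17891/2785) = (1181/2785)   [reduce mod 2785]
reciprocity: (1181/2785) = +1·(2785/1181) since 1181 mod 4 = 1, 2785 mod 4 = 1; sign now +1
(2785/1181) = (423/1181)   [reduce mod 1181]
reciprocity: (423/1181) = +1·(1181/423) since 423 mod 4 = 3, 1181 mod 4 = 1; sign now +1
(1181/423) = (335/423)   [reduce mod 423]
reciprocity: (335/423) = -1·(423/335) since 335 mod 4 = 3, 423 mod 4 = 3; sign now -1
(423/335) = (88/335)   [reduce mod 335]
88 = 2^3·11; (2/335) = +1 since 335 mod 8 = 7, so (88/335) = (+1)^3·(11/335); sign now -1
reciprocity: (11/335) = -1·(335/11) since 11 mod 4 = 3, 335 mod 4 = 3; sign now +1
(335/11) = (5/11)   [reduce mod 11]
reciprocity: (5/11) = +1·(11/5) since 5 mod 4 = 1, 11 mod 4 = 3; sign now +1
(11/5) = (1/5)   [reduce mod 5]
(1/5) = 1; final value = sign = +1

1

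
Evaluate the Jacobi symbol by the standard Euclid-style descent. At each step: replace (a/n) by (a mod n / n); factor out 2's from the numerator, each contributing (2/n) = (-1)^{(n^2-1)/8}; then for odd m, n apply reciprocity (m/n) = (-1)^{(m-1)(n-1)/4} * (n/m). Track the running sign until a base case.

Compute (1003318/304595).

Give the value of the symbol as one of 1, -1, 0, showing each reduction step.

-1

(1003318/304595): 1003318 mod 304595 = 89533, so (1003318/304595) = (89533/304595)
flip (89533/304595) -> (304595/89533): both odd, 89533 mod 4 = 1, 304595 mod 4 = 3, so the flip contributes +1; sign now +1
(304595/89533): 304595 mod 89533 = 35996, so (304595/89533) = (35996/89533)
factor out 2^2: 35996 = 2^2·8999; with 89533 mod 8 = 5, (2/89533) = -1; sign now +1; continue with (8999/89533)
flip (8999/89533) -> (89533/8999): both odd, 8999 mod 4 = 3, 89533 mod 4 = 1, so the flip contributes +1; sign now +1
(89533/8999): 89533 mod 8999 = 8542, so (89533/8999) = (8542/8999)
factor out 2^1: 8542 = 2^1·4271; with 8999 mod 8 = 7, (2/8999) = +1; sign now +1; continue with (4271/8999)
flip (4271/8999) -> (8999/4271): both odd, 4271 mod 4 = 3, 8999 mod 4 = 3, so the flip contributes -1; sign now -1
(8999/4271): 8999 mod 4271 = 457, so (8999/4271) = (457/4271)
flip (457/4271) -> (4271/457): both odd, 457 mod 4 = 1, 4271 mod 4 = 3, so the flip contributes +1; sign now -1
(4271/457): 4271 mod 457 = 158, so (4271/457) = (158/457)
factor out 2^1: 158 = 2^1·79; with 457 mod 8 = 1, (2/457) = +1; sign now -1; continue with (79/457)
flip (79/457) -> (457/79): both odd, 79 mod 4 = 3, 457 mod 4 = 1, so the flip contributes +1; sign now -1
(457/79): 457 mod 79 = 62, so (457/79) = (62/79)
factor out 2^1: 62 = 2^1·31; with 79 mod 8 = 7, (2/79) = +1; sign now -1; continue with (31/79)
flip (31/79) -> (79/31): both odd, 31 mod 4 = 3, 79 mod 4 = 3, so the flip contributes -1; sign now +1
(79/31): 79 mod 31 = 17, so (79/31) = (17/31)
flip (17/31) -> (31/17): both odd, 17 mod 4 = 1, 31 mod 4 = 3, so the flip contributes +1; sign now +1
(31/17): 31 mod 17 = 14, so (31/17) = (14/17)
factor out 2^1: 14 = 2^1·7; with 17 mod 8 = 1, (2/17) = +1; sign now +1; continue with (7/17)
flip (7/17) -> (17/7): both odd, 7 mod 4 = 3, 17 mod 4 = 1, so the flip contributes +1; sign now +1
(17/7): 17 mod 7 = 3, so (17/7) = (3/7)
flip (3/7) -> (7/3): both odd, 3 mod 4 = 3, 7 mod 4 = 3, so the flip contributes -1; sign now -1
(7/3): 7 mod 3 = 1, so (7/3) = (1/3)
reached (1/3) = 1, so the symbol is -1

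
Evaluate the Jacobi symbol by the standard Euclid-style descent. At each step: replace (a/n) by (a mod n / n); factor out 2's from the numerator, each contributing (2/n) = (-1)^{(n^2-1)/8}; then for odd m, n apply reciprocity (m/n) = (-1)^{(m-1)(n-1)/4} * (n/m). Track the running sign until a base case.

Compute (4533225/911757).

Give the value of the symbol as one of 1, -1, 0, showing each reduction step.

0

(4533225/911757) = (886197/911757)   [reduce mod 911757]
reciprocity: (886197/911757) = +1·(911757/886197) since 886197 mod 4 = 1, 911757 mod 4 = 1; sign now +1
(911757/886197) = (25560/886197)   [reduce mod 886197]
25560 = 2^3·3195; (2/886197) = -1 since 886197 mod 8 = 5, so (25560/886197) = (-1)^3·(3195/886197); sign now -1
reciprocity: (3195/886197) = +1·(886197/3195) since 3195 mod 4 = 3, 886197 mod 4 = 1; sign now -1
(886197/3195) = (1182/3195)   [reduce mod 3195]
1182 = 2^1·591; (2/3195) = -1 since 3195 mod 8 = 3, so (1182/3195) = (-1)^1·(591/3195); sign now +1
reciprocity: (591/3195) = -1·(3195/591) since 591 mod 4 = 3, 3195 mod 4 = 3; sign now -1
(3195/591) = (240/591)   [reduce mod 591]
240 = 2^4·15; (2/591) = +1 since 591 mod 8 = 7, so (240/591) = (+1)^4·(15/591); sign now -1
reciprocity: (15/591) = -1·(591/15) since 15 mod 4 = 3, 591 mod 4 = 3; sign now +1
(591/15) = (6/15)   [reduce mod 15]
6 = 2^1·3; (2/15) = +1 since 15 mod 8 = 7, so (6/15) = (+1)^1·(3/15); sign now +1
reciprocity: (3/15) = -1·(15/3) since 3 mod 4 = 3, 15 mod 4 = 3; sign now -1
(15/3) = (0/3)   [reduce mod 3]
(0/3) = 0   [gcd(a, n) > 1]; final value = 0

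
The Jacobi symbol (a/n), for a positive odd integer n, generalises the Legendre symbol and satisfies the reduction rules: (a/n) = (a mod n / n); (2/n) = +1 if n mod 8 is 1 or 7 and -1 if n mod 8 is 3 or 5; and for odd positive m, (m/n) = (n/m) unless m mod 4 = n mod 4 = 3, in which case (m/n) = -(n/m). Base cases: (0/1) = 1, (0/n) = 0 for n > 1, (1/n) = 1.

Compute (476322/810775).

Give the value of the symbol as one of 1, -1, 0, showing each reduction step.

0

476322 = 2^1·238161; (2/810775) = +1 since 810775 mod 8 = 7, so (476322/810775) = (+1)^1·(238161/810775); sign now +1
reciprocity: (238161/810775) = +1·(810775/238161) since 238161 mod 4 = 1, 810775 mod 4 = 3; sign now +1
(810775/238161) = (96292/238161)   [reduce mod 238161]
96292 = 2^2·24073; (2/238161) = +1 since 238161 mod 8 = 1, so (96292/238161) = (+1)^2·(24073/238161); sign now +1
reciprocity: (24073/238161) = +1·(238161/24073) since 24073 mod 4 = 1, 238161 mod 4 = 1; sign now +1
(238161/24073) = (21504/24073)   [reduce mod 24073]
21504 = 2^10·21; (2/24073) = +1 since 24073 mod 8 = 1, so (21504/24073) = (+1)^10·(21/24073); sign now +1
reciprocity: (21/24073) = +1·(24073/21) since 21 mod 4 = 1, 24073 mod 4 = 1; sign now +1
(24073/21) = (7/21)   [reduce mod 21]
reciprocity: (7/21) = +1·(21/7) since 7 mod 4 = 3, 21 mod 4 = 1; sign now +1
(21/7) = (0/7)   [reduce mod 7]
(0/7) = 0   [gcd(a, n) > 1]; final value = 0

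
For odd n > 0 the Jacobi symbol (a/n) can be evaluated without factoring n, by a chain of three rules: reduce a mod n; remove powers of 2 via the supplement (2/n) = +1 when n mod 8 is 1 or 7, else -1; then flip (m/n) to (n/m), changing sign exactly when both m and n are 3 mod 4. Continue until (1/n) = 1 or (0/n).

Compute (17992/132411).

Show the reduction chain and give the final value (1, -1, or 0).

factor out 2^3: 17992 = 2^3·2249; with 132411 mod 8 = 3, (2/132411) = -1; sign now -1; continue with (2249/132411)
flip (2249/132411) -> (132411/2249): both odd, 2249 mod 4 = 1, 132411 mod 4 = 3, so the flip contributes +1; sign now -1
(132411/2249): 132411 mod 2249 = 1969, so (132411/2249) = (1969/2249)
flip (1969/2249) -> (2249/1969): both odd, 1969 mod 4 = 1, 2249 mod 4 = 1, so the flip contributes +1; sign now -1
(2249/1969): 2249 mod 1969 = 280, so (2249/1969) = (280/1969)
factor out 2^3: 280 = 2^3·35; with 1969 mod 8 = 1, (2/1969) = +1; sign now -1; continue with (35/1969)
flip (35/1969) -> (1969/35): both odd, 35 mod 4 = 3, 1969 mod 4 = 1, so the flip contributes +1; sign now -1
(1969/35): 1969 mod 35 = 9, so (1969/35) = (9/35)
flip (9/35) -> (35/9): both odd, 9 mod 4 = 1, 35 mod 4 = 3, so the flip contributes +1; sign now -1
(35/9): 35 mod 9 = 8, so (35/9) = (8/9)
factor out 2^3: 8 = 2^3·1; with 9 mod 8 = 1, (2/9) = +1; sign now -1; continue with (1/9)
reached (1/9) = 1, so the symbol is -1

-1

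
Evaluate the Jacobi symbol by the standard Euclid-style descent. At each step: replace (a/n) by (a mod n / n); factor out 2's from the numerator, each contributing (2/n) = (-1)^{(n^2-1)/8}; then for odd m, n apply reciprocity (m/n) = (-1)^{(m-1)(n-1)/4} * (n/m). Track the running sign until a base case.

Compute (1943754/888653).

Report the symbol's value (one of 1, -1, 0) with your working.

-1

(1943754/888653) = (166448/888653)   [reduce mod 888653]
166448 = 2^4·10403; (2/888653) = -1 since 888653 mod 8 = 5, so (166448/888653) = (-1)^4·(10403/888653); sign now +1
reciprocity: (10403/888653) = +1·(888653/10403) since 10403 mod 4 = 3, 888653 mod 4 = 1; sign now +1
(888653/10403) = (4398/10403)   [reduce mod 10403]
4398 = 2^1·2199; (2/10403) = -1 since 10403 mod 8 = 3, so (4398/10403) = (-1)^1·(2199/10403); sign now -1
reciprocity: (2199/10403) = -1·(10403/2199) since 2199 mod 4 = 3, 10403 mod 4 = 3; sign now +1
(10403/2199) = (1607/2199)   [reduce mod 2199]
reciprocity: (1607/2199) = -1·(2199/1607) since 1607 mod 4 = 3, 2199 mod 4 = 3; sign now -1
(2199/1607) = (592/1607)   [reduce mod 1607]
592 = 2^4·37; (2/1607) = +1 since 1607 mod 8 = 7, so (592/1607) = (+1)^4·(37/1607); sign now -1
reciprocity: (37/1607) = +1·(1607/37) since 37 mod 4 = 1, 1607 mod 4 = 3; sign now -1
(1607/37) = (16/37)   [reduce mod 37]
16 = 2^4·1; (2/37) = -1 since 37 mod 8 = 5, so (16/37) = (-1)^4·(1/37); sign now -1
(1/37) = 1; final value = sign = -1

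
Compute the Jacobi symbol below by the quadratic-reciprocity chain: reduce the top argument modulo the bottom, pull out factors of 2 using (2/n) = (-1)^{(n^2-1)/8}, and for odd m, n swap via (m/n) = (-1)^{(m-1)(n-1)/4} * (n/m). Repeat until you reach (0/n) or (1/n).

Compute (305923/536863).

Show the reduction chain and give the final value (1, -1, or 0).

1

reciprocity: (305923/536863) = -1·(536863/305923) since 305923 mod 4 = 3, 536863 mod 4 = 3; sign now -1
(536863/305923) = (230940/305923)   [reduce mod 305923]
230940 = 2^2·57735; (2/305923) = -1 since 305923 mod 8 = 3, so (230940/305923) = (-1)^2·(57735/305923); sign now -1
reciprocity: (57735/305923) = -1·(305923/57735) since 57735 mod 4 = 3, 305923 mod 4 = 3; sign now +1
(305923/57735) = (17248/57735)   [reduce mod 57735]
17248 = 2^5·539; (2/57735) = +1 since 57735 mod 8 = 7, so (17248/57735) = (+1)^5·(539/57735); sign now +1
reciprocity: (539/57735) = -1·(57735/539) since 539 mod 4 = 3, 57735 mod 4 = 3; sign now -1
(57735/539) = (62/539)   [reduce mod 539]
62 = 2^1·31; (2/539) = -1 since 539 mod 8 = 3, so (62/539) = (-1)^1·(31/539); sign now +1
reciprocity: (31/539) = -1·(539/31) since 31 mod 4 = 3, 539 mod 4 = 3; sign now -1
(539/31) = (12/31)   [reduce mod 31]
12 = 2^2·3; (2/31) = +1 since 31 mod 8 = 7, so (12/31) = (+1)^2·(3/31); sign now -1
reciprocity: (3/31) = -1·(31/3) since 3 mod 4 = 3, 31 mod 4 = 3; sign now +1
(31/3) = (1/3)   [reduce mod 3]
(1/3) = 1; final value = sign = +1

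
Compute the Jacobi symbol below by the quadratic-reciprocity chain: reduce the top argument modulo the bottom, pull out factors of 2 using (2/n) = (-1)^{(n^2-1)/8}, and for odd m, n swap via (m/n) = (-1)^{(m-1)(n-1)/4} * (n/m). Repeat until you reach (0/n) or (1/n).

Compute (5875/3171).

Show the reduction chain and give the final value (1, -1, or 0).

(5875/3171) = (2704/3171)   [reduce mod 3171]
2704 = 2^4·169; (2/3171) = -1 since 3171 mod 8 = 3, so (2704/3171) = (-1)^4·(169/3171); sign now +1
reciprocity: (169/3171) = +1·(3171/169) since 169 mod 4 = 1, 3171 mod 4 = 3; sign now +1
(3171/169) = (129/169)   [reduce mod 169]
reciprocity: (129/169) = +1·(169/129) since 129 mod 4 = 1, 169 mod 4 = 1; sign now +1
(169/129) = (40/129)   [reduce mod 129]
40 = 2^3·5; (2/129) = +1 since 129 mod 8 = 1, so (40/129) = (+1)^3·(5/129); sign now +1
reciprocity: (5/129) = +1·(129/5) since 5 mod 4 = 1, 129 mod 4 = 1; sign now +1
(129/5) = (4/5)   [reduce mod 5]
4 = 2^2·1; (2/5) = -1 since 5 mod 8 = 5, so (4/5) = (-1)^2·(1/5); sign now +1
(1/5) = 1; final value = sign = +1

1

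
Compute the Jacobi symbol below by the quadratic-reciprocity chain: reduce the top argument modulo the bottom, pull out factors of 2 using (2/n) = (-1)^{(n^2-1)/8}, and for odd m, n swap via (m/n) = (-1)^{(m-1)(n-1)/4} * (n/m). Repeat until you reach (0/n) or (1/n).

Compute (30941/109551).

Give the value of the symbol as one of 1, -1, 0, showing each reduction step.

-1

reciprocity: (30941/109551) = +1·(109551/30941) since 30941 mod 4 = 1, 109551 mod 4 = 3; sign now +1
(109551/30941) = (16728/30941)   [reduce mod 30941]
16728 = 2^3·2091; (2/30941) = -1 since 30941 mod 8 = 5, so (16728/30941) = (-1)^3·(2091/30941); sign now -1
reciprocity: (2091/30941) = +1·(30941/2091) since 2091 mod 4 = 3, 30941 mod 4 = 1; sign now -1
(30941/2091) = (1667/2091)   [reduce mod 2091]
reciprocity: (1667/2091) = -1·(2091/1667) since 1667 mod 4 = 3, 2091 mod 4 = 3; sign now +1
(2091/1667) = (424/1667)   [reduce mod 1667]
424 = 2^3·53; (2/1667) = -1 since 1667 mod 8 = 3, so (424/1667) = (-1)^3·(53/1667); sign now -1
reciprocity: (53/1667) = +1·(1667/53) since 53 mod 4 = 1, 1667 mod 4 = 3; sign now -1
(1667/53) = (24/53)   [reduce mod 53]
24 = 2^3·3; (2/53) = -1 since 53 mod 8 = 5, so (24/53) = (-1)^3·(3/53); sign now +1
reciprocity: (3/53) = +1·(53/3) since 3 mod 4 = 3, 53 mod 4 = 1; sign now +1
(53/3) = (2/3)   [reduce mod 3]
2 = 2^1·1; (2/3) = -1 since 3 mod 8 = 3, so (2/3) = (-1)^1·(1/3); sign now -1
(1/3) = 1; final value = sign = -1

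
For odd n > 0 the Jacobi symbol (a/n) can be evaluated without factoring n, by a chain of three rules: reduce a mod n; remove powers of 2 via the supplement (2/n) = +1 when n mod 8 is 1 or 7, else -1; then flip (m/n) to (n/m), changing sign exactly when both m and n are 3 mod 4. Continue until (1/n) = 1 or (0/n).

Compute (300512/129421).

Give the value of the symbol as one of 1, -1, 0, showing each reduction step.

(300512/129421) = (41670/129421)   [reduce mod 129421]
41670 = 2^1·20835; (2/129421) = -1 since 129421 mod 8 = 5, so (41670/129421) = (-1)^1·(20835/129421); sign now -1
reciprocity: (20835/129421) = +1·(129421/20835) since 20835 mod 4 = 3, 129421 mod 4 = 1; sign now -1
(129421/20835) = (4411/20835)   [reduce mod 20835]
reciprocity: (4411/20835) = -1·(20835/4411) since 4411 mod 4 = 3, 20835 mod 4 = 3; sign now +1
(20835/4411) = (3191/4411)   [reduce mod 4411]
reciprocity: (3191/4411) = -1·(4411/3191) since 3191 mod 4 = 3, 4411 mod 4 = 3; sign now -1
(4411/3191) = (1220/3191)   [reduce mod 3191]
1220 = 2^2·305; (2/3191) = +1 since 3191 mod 8 = 7, so (1220/3191) = (+1)^2·(305/3191); sign now -1
reciprocity: (305/3191) = +1·(3191/305) since 305 mod 4 = 1, 3191 mod 4 = 3; sign now -1
(3191/305) = (141/305)   [reduce mod 305]
reciprocity: (141/305) = +1·(305/141) since 141 mod 4 = 1, 305 mod 4 = 1; sign now -1
(305/141) = (23/141)   [reduce mod 141]
reciprocity: (23/141) = +1·(141/23) since 23 mod 4 = 3, 141 mod 4 = 1; sign now -1
(141/23) = (3/23)   [reduce mod 23]
reciprocity: (3/23) = -1·(23/3) since 3 mod 4 = 3, 23 mod 4 = 3; sign now +1
(23/3) = (2/3)   [reduce mod 3]
2 = 2^1·1; (2/3) = -1 since 3 mod 8 = 3, so (2/3) = (-1)^1·(1/3); sign now -1
(1/3) = 1; final value = sign = -1

-1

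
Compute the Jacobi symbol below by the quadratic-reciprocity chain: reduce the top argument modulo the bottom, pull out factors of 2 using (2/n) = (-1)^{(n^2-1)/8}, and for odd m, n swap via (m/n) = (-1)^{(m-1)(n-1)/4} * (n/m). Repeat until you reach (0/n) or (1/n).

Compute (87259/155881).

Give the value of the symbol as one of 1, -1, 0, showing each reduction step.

-1

flip (87259/155881) -> (155881/87259): both odd, 87259 mod 4 = 3, 155881 mod 4 = 1, so the flip contributes +1; sign now +1
(155881/87259): 155881 mod 87259 = 68622, so (155881/87259) = (68622/87259)
factor out 2^1: 68622 = 2^1·34311; with 87259 mod 8 = 3, (2/87259) = -1; sign now -1; continue with (34311/87259)
flip (34311/87259) -> (87259/34311): both odd, 34311 mod 4 = 3, 87259 mod 4 = 3, so the flip contributes -1; sign now +1
(87259/34311): 87259 mod 34311 = 18637, so (87259/34311) = (18637/34311)
flip (18637/34311) -> (34311/18637): both odd, 18637 mod 4 = 1, 34311 mod 4 = 3, so the flip contributes +1; sign now +1
(34311/18637): 34311 mod 18637 = 15674, so (34311/18637) = (15674/18637)
factor out 2^1: 15674 = 2^1·7837; with 18637 mod 8 = 5, (2/18637) = -1; sign now -1; continue with (7837/18637)
flip (7837/18637) -> (18637/7837): both odd, 7837 mod 4 = 1, 18637 mod 4 = 1, so the flip contributes +1; sign now -1
(18637/7837): 18637 mod 7837 = 2963, so (18637/7837) = (2963/7837)
flip (2963/7837) -> (7837/2963): both odd, 2963 mod 4 = 3, 7837 mod 4 = 1, so the flip contributes +1; sign now -1
(7837/2963): 7837 mod 2963 = 1911, so (7837/2963) = (1911/2963)
flip (1911/2963) -> (2963/1911): both odd, 1911 mod 4 = 3, 2963 mod 4 = 3, so the flip contributes -1; sign now +1
(2963/1911): 2963 mod 1911 = 1052, so (2963/1911) = (1052/1911)
factor out 2^2: 1052 = 2^2·263; with 1911 mod 8 = 7, (2/1911) = +1; sign now +1; continue with (263/1911)
flip (263/1911) -> (1911/263): both odd, 263 mod 4 = 3, 1911 mod 4 = 3, so the flip contributes -1; sign now -1
(1911/263): 1911 mod 263 = 70, so (1911/263) = (70/263)
factor out 2^1: 70 = 2^1·35; with 263 mod 8 = 7, (2/263) = +1; sign now -1; continue with (35/263)
flip (35/263) -> (263/35): both odd, 35 mod 4 = 3, 263 mod 4 = 3, so the flip contributes -1; sign now +1
(263/35): 263 mod 35 = 18, so (263/35) = (18/35)
factor out 2^1: 18 = 2^1·9; with 35 mod 8 = 3, (2/35) = -1; sign now -1; continue with (9/35)
flip (9/35) -> (35/9): both odd, 9 mod 4 = 1, 35 mod 4 = 3, so the flip contributes +1; sign now -1
(35/9): 35 mod 9 = 8, so (35/9) = (8/9)
factor out 2^3: 8 = 2^3·1; with 9 mod 8 = 1, (2/9) = +1; sign now -1; continue with (1/9)
reached (1/9) = 1, so the symbol is -1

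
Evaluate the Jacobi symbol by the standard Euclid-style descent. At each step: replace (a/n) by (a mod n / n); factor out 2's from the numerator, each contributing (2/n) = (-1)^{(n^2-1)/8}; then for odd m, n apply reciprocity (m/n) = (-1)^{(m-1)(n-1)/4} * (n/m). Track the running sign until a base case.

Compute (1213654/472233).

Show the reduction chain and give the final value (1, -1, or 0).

(1213654/472233) = (269188/472233)   [reduce mod 472233]
269188 = 2^2·67297; (2/472233) = +1 since 472233 mod 8 = 1, so (269188/472233) = (+1)^2·(67297/472233); sign now +1
reciprocity: (67297/472233) = +1·(472233/67297) since 67297 mod 4 = 1, 472233 mod 4 = 1; sign now +1
(472233/67297) = (1154/67297)   [reduce mod 67297]
1154 = 2^1·577; (2/67297) = +1 since 67297 mod 8 = 1, so (1154/67297) = (+1)^1·(577/67297); sign now +1
reciprocity: (577/67297) = +1·(67297/577) since 577 mod 4 = 1, 67297 mod 4 = 1; sign now +1
(67297/577) = (365/577)   [reduce mod 577]
reciprocity: (365/577) = +1·(577/365) since 365 mod 4 = 1, 577 mod 4 = 1; sign now +1
(577/365) = (212/365)   [reduce mod 365]
212 = 2^2·53; (2/365) = -1 since 365 mod 8 = 5, so (212/365) = (-1)^2·(53/365); sign now +1
reciprocity: (53/365) = +1·(365/53) since 53 mod 4 = 1, 365 mod 4 = 1; sign now +1
(365/53) = (47/53)   [reduce mod 53]
reciprocity: (47/53) = +1·(53/47) since 47 mod 4 = 3, 53 mod 4 = 1; sign now +1
(53/47) = (6/47)   [reduce mod 47]
6 = 2^1·3; (2/47) = +1 since 47 mod 8 = 7, so (6/47) = (+1)^1·(3/47); sign now +1
reciprocity: (3/47) = -1·(47/3) since 3 mod 4 = 3, 47 mod 4 = 3; sign now -1
(47/3) = (2/3)   [reduce mod 3]
2 = 2^1·1; (2/3) = -1 since 3 mod 8 = 3, so (2/3) = (-1)^1·(1/3); sign now +1
(1/3) = 1; final value = sign = +1

1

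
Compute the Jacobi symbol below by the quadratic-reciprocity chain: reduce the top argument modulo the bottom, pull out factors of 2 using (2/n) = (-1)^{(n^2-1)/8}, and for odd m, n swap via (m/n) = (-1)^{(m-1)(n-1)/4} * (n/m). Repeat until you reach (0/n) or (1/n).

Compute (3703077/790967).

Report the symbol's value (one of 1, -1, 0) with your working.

-1

(3703077/790967): 3703077 mod 790967 = 539209, so (3703077/790967) = (539209/790967)
flip (539209/790967) -> (790967/539209): both odd, 539209 mod 4 = 1, 790967 mod 4 = 3, so the flip contributes +1; sign now +1
(790967/539209): 790967 mod 539209 = 251758, so (790967/539209) = (251758/539209)
factor out 2^1: 251758 = 2^1·125879; with 539209 mod 8 = 1, (2/539209) = +1; sign now +1; continue with (125879/539209)
flip (125879/539209) -> (539209/125879): both odd, 125879 mod 4 = 3, 539209 mod 4 = 1, so the flip contributes +1; sign now +1
(539209/125879): 539209 mod 125879 = 35693, so (539209/125879) = (35693/125879)
flip (35693/125879) -> (125879/35693): both odd, 35693 mod 4 = 1, 125879 mod 4 = 3, so the flip contributes +1; sign now +1
(125879/35693): 125879 mod 35693 = 18800, so (125879/35693) = (18800/35693)
factor out 2^4: 18800 = 2^4·1175; with 35693 mod 8 = 5, (2/35693) = -1; sign now +1; continue with (1175/35693)
flip (1175/35693) -> (35693/1175): both odd, 1175 mod 4 = 3, 35693 mod 4 = 1, so the flip contributes +1; sign now +1
(35693/1175): 35693 mod 1175 = 443, so (35693/1175) = (443/1175)
flip (443/1175) -> (1175/443): both odd, 443 mod 4 = 3, 1175 mod 4 = 3, so the flip contributes -1; sign now -1
(1175/443): 1175 mod 443 = 289, so (1175/443) = (289/443)
flip (289/443) -> (443/289): both odd, 289 mod 4 = 1, 443 mod 4 = 3, so the flip contributes +1; sign now -1
(443/289): 443 mod 289 = 154, so (443/289) = (154/289)
factor out 2^1: 154 = 2^1·77; with 289 mod 8 = 1, (2/289) = +1; sign now -1; continue with (77/289)
flip (77/289) -> (289/77): both odd, 77 mod 4 = 1, 289 mod 4 = 1, so the flip contributes +1; sign now -1
(289/77): 289 mod 77 = 58, so (289/77) = (58/77)
factor out 2^1: 58 = 2^1·29; with 77 mod 8 = 5, (2/77) = -1; sign now +1; continue with (29/77)
flip (29/77) -> (77/29): both odd, 29 mod 4 = 1, 77 mod 4 = 1, so the flip contributes +1; sign now +1
(77/29): 77 mod 29 = 19, so (77/29) = (19/29)
flip (19/29) -> (29/19): both odd, 19 mod 4 = 3, 29 mod 4 = 1, so the flip contributes +1; sign now +1
(29/19): 29 mod 19 = 10, so (29/19) = (10/19)
factor out 2^1: 10 = 2^1·5; with 19 mod 8 = 3, (2/19) = -1; sign now -1; continue with (5/19)
flip (5/19) -> (19/5): both odd, 5 mod 4 = 1, 19 mod 4 = 3, so the flip contributes +1; sign now -1
(19/5): 19 mod 5 = 4, so (19/5) = (4/5)
factor out 2^2: 4 = 2^2·1; with 5 mod 8 = 5, (2/5) = -1; sign now -1; continue with (1/5)
reached (1/5) = 1, so the symbol is -1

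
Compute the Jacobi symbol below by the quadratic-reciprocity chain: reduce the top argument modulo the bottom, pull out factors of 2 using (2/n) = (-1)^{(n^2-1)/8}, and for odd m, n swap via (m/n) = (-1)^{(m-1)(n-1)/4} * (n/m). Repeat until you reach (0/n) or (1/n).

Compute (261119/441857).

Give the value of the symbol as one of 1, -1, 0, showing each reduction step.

reciprocity: (261119/441857) = +1·(441857/261119) since 261119 mod 4 = 3, 441857 mod 4 = 1; sign now +1
(441857/261119) = (180738/261119)   [reduce mod 261119]
180738 = 2^1·90369; (2/261119) = +1 since 261119 mod 8 = 7, so (180738/261119) = (+1)^1·(90369/261119); sign now +1
reciprocity: (90369/261119) = +1·(261119/90369) since 90369 mod 4 = 1, 261119 mod 4 = 3; sign now +1
(261119/90369) = (80381/90369)   [reduce mod 90369]
reciprocity: (80381/90369) = +1·(90369/80381) since 80381 mod 4 = 1, 90369 mod 4 = 1; sign now +1
(90369/80381) = (9988/80381)   [reduce mod 80381]
9988 = 2^2·2497; (2/80381) = -1 since 80381 mod 8 = 5, so (9988/80381) = (-1)^2·(2497/80381); sign now +1
reciprocity: (2497/80381) = +1·(80381/2497) since 2497 mod 4 = 1, 80381 mod 4 = 1; sign now +1
(80381/2497) = (477/2497)   [reduce mod 2497]
reciprocity: (477/2497) = +1·(2497/477) since 477 mod 4 = 1, 2497 mod 4 = 1; sign now +1
(2497/477) = (112/477)   [reduce mod 477]
112 = 2^4·7; (2/477) = -1 since 477 mod 8 = 5, so (112/477) = (-1)^4·(7/477); sign now +1
reciprocity: (7/477) = +1·(477/7) since 7 mod 4 = 3, 477 mod 4 = 1; sign now +1
(477/7) = (1/7)   [reduce mod 7]
(1/7) = 1; final value = sign = +1

1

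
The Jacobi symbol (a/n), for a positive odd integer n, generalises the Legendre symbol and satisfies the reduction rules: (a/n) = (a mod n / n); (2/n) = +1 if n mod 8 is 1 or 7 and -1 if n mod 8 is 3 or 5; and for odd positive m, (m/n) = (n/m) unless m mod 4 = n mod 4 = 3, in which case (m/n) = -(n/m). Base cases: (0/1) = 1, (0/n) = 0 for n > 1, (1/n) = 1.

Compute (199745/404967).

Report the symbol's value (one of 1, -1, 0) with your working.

reciprocity: (199745/404967) = +1·(404967/199745) since 199745 mod 4 = 1, 404967 mod 4 = 3; sign now +1
(404967/199745) = (5477/199745)   [reduce mod 199745]
reciprocity: (5477/199745) = +1·(199745/5477) since 5477 mod 4 = 1, 199745 mod 4 = 1; sign now +1
(199745/5477) = (2573/5477)   [reduce mod 5477]
reciprocity: (2573/5477) = +1·(5477/2573) since 2573 mod 4 = 1, 5477 mod 4 = 1; sign now +1
(5477/2573) = (331/2573)   [reduce mod 2573]
reciprocity: (331/2573) = +1·(2573/331) since 331 mod 4 = 3, 2573 mod 4 = 1; sign now +1
(2573/331) = (256/331)   [reduce mod 331]
256 = 2^8·1; (2/331) = -1 since 331 mod 8 = 3, so (256/331) = (-1)^8·(1/331); sign now +1
(1/331) = 1; final value = sign = +1

1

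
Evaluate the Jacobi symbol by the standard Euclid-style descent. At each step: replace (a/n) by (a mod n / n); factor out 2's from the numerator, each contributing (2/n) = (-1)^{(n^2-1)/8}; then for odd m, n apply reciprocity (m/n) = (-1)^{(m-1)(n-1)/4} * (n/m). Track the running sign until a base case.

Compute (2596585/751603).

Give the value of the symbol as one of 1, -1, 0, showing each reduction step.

(2596585/751603): 2596585 mod 751603 = 341776, so (2596585/751603) = (341776/751603)
factor out 2^4: 341776 = 2^4·21361; with 751603 mod 8 = 3, (2/751603) = -1; sign now +1; continue with (21361/751603)
flip (21361/751603) -> (751603/21361): both odd, 21361 mod 4 = 1, 751603 mod 4 = 3, so the flip contributes +1; sign now +1
(751603/21361): 751603 mod 21361 = 3968, so (751603/21361) = (3968/21361)
factor out 2^7: 3968 = 2^7·31; with 21361 mod 8 = 1, (2/21361) = +1; sign now +1; continue with (31/21361)
flip (31/21361) -> (21361/31): both odd, 31 mod 4 = 3, 21361 mod 4 = 1, so the flip contributes +1; sign now +1
(21361/31): 21361 mod 31 = 2, so (21361/31) = (2/31)
factor out 2^1: 2 = 2^1·1; with 31 mod 8 = 7, (2/31) = +1; sign now +1; continue with (1/31)
reached (1/31) = 1, so the symbol is +1

1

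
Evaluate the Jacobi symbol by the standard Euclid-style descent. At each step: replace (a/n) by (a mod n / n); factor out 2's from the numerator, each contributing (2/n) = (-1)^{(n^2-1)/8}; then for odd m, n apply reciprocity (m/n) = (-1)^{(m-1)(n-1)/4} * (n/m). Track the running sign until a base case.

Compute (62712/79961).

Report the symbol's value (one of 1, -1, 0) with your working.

1

62712 = 2^3·7839; (2/79961) = +1 since 79961 mod 8 = 1, so (62712/79961) = (+1)^3·(7839/79961); sign now +1
reciprocity: (7839/79961) = +1·(79961/7839) since 7839 mod 4 = 3, 79961 mod 4 = 1; sign now +1
(79961/7839) = (1571/7839)   [reduce mod 7839]
reciprocity: (1571/7839) = -1·(7839/1571) since 1571 mod 4 = 3, 7839 mod 4 = 3; sign now -1
(7839/1571) = (1555/1571)   [reduce mod 1571]
reciprocity: (1555/1571) = -1·(1571/1555) since 1555 mod 4 = 3, 1571 mod 4 = 3; sign now +1
(1571/1555) = (16/1555)   [reduce mod 1555]
16 = 2^4·1; (2/1555) = -1 since 1555 mod 8 = 3, so (16/1555) = (-1)^4·(1/1555); sign now +1
(1/1555) = 1; final value = sign = +1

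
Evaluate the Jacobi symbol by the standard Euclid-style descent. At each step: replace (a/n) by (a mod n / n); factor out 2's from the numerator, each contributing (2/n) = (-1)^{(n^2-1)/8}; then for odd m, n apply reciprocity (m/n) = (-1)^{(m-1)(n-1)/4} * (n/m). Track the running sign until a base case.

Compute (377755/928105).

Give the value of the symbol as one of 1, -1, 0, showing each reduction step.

0

flip (377755/928105) -> (928105/377755): both odd, 377755 mod 4 = 3, 928105 mod 4 = 1, so the flip contributes +1; sign now +1
(928105/377755): 928105 mod 377755 = 172595, so (928105/377755) = (172595/377755)
flip (172595/377755) -> (377755/172595): both odd, 172595 mod 4 = 3, 377755 mod 4 = 3, so the flip contributes -1; sign now -1
(377755/172595): 377755 mod 172595 = 32565, so (377755/172595) = (32565/172595)
flip (32565/172595) -> (172595/32565): both odd, 32565 mod 4 = 1, 172595 mod 4 = 3, so the flip contributes +1; sign now -1
(172595/32565): 172595 mod 32565 = 9770, so (172595/32565) = (9770/32565)
factor out 2^1: 9770 = 2^1·4885; with 32565 mod 8 = 5, (2/32565) = -1; sign now +1; continue with (4885/32565)
flip (4885/32565) -> (32565/4885): both odd, 4885 mod 4 = 1, 32565 mod 4 = 1, so the flip contributes +1; sign now +1
(32565/4885): 32565 mod 4885 = 3255, so (32565/4885) = (3255/4885)
flip (3255/4885) -> (4885/3255): both odd, 3255 mod 4 = 3, 4885 mod 4 = 1, so the flip contributes +1; sign now +1
(4885/3255): 4885 mod 3255 = 1630, so (4885/3255) = (1630/3255)
factor out 2^1: 1630 = 2^1·815; with 3255 mod 8 = 7, (2/3255) = +1; sign now +1; continue with (815/3255)
flip (815/3255) -> (3255/815): both odd, 815 mod 4 = 3, 3255 mod 4 = 3, so the flip contributes -1; sign now -1
(3255/815): 3255 mod 815 = 810, so (3255/815) = (810/815)
factor out 2^1: 810 = 2^1·405; with 815 mod 8 = 7, (2/815) = +1; sign now -1; continue with (405/815)
flip (405/815) -> (815/405): both odd, 405 mod 4 = 1, 815 mod 4 = 3, so the flip contributes +1; sign now -1
(815/405): 815 mod 405 = 5, so (815/405) = (5/405)
flip (5/405) -> (405/5): both odd, 5 mod 4 = 1, 405 mod 4 = 1, so the flip contributes +1; sign now -1
(405/5): 405 mod 5 = 0, so (405/5) = (0/5)
reached (0/5); gcd(a, n) > 1, so (0/5) = 0 and the symbol is 0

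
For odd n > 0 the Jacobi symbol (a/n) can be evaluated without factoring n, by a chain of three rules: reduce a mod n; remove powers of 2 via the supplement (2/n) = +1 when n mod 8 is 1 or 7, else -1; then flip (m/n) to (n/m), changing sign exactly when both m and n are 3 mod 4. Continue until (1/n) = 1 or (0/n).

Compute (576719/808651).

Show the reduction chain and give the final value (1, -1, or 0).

1

flip (576719/808651) -> (808651/576719): both odd, 576719 mod 4 = 3, 808651 mod 4 = 3, so the flip contributes -1; sign now -1
(808651/576719): 808651 mod 576719 = 231932, so (808651/576719) = (231932/576719)
factor out 2^2: 231932 = 2^2·57983; with 576719 mod 8 = 7, (2/576719) = +1; sign now -1; continue with (57983/576719)
flip (57983/576719) -> (576719/57983): both odd, 57983 mod 4 = 3, 576719 mod 4 = 3, so the flip contributes -1; sign now +1
(576719/57983): 576719 mod 57983 = 54872, so (576719/57983) = (54872/57983)
factor out 2^3: 54872 = 2^3·6859; with 57983 mod 8 = 7, (2/57983) = +1; sign now +1; continue with (6859/57983)
flip (6859/57983) -> (57983/6859): both odd, 6859 mod 4 = 3, 57983 mod 4 = 3, so the flip contributes -1; sign now -1
(57983/6859): 57983 mod 6859 = 3111, so (57983/6859) = (3111/6859)
flip (3111/6859) -> (6859/3111): both odd, 3111 mod 4 = 3, 6859 mod 4 = 3, so the flip contributes -1; sign now +1
(6859/3111): 6859 mod 3111 = 637, so (6859/3111) = (637/3111)
flip (637/3111) -> (3111/637): both odd, 637 mod 4 = 1, 3111 mod 4 = 3, so the flip contributes +1; sign now +1
(3111/637): 3111 mod 637 = 563, so (3111/637) = (563/637)
flip (563/637) -> (637/563): both odd, 563 mod 4 = 3, 637 mod 4 = 1, so the flip contributes +1; sign now +1
(637/563): 637 mod 563 = 74, so (637/563) = (74/563)
factor out 2^1: 74 = 2^1·37; with 563 mod 8 = 3, (2/563) = -1; sign now -1; continue with (37/563)
flip (37/563) -> (563/37): both odd, 37 mod 4 = 1, 563 mod 4 = 3, so the flip contributes +1; sign now -1
(563/37): 563 mod 37 = 8, so (563/37) = (8/37)
factor out 2^3: 8 = 2^3·1; with 37 mod 8 = 5, (2/37) = -1; sign now +1; continue with (1/37)
reached (1/37) = 1, so the symbol is +1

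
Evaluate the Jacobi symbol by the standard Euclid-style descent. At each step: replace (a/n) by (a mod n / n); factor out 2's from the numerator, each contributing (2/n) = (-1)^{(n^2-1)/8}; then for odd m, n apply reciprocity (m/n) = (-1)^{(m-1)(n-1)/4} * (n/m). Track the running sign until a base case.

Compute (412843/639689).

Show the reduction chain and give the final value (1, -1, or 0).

-1

reciprocity: (412843/639689) = +1·(639689/412843) since 412843 mod 4 = 3, 639689 mod 4 = 1; sign now +1
(639689/412843) = (226846/412843)   [reduce mod 412843]
226846 = 2^1·113423; (2/412843) = -1 since 412843 mod 8 = 3, so (226846/412843) = (-1)^1·(113423/412843); sign now -1
reciprocity: (113423/412843) = -1·(412843/113423) since 113423 mod 4 = 3, 412843 mod 4 = 3; sign now +1
(412843/113423) = (72574/113423)   [reduce mod 113423]
72574 = 2^1·36287; (2/113423) = +1 since 113423 mod 8 = 7, so (72574/113423) = (+1)^1·(36287/113423); sign now +1
reciprocity: (36287/113423) = -1·(113423/36287) since 36287 mod 4 = 3, 113423 mod 4 = 3; sign now -1
(113423/36287) = (4562/36287)   [reduce mod 36287]
4562 = 2^1·2281; (2/36287) = +1 since 36287 mod 8 = 7, so (4562/36287) = (+1)^1·(2281/36287); sign now -1
reciprocity: (2281/36287) = +1·(36287/2281) since 2281 mod 4 = 1, 36287 mod 4 = 3; sign now -1
(36287/2281) = (2072/2281)   [reduce mod 2281]
2072 = 2^3·259; (2/2281) = +1 since 2281 mod 8 = 1, so (2072/2281) = (+1)^3·(259/2281); sign now -1
reciprocity: (259/2281) = +1·(2281/259) since 259 mod 4 = 3, 2281 mod 4 = 1; sign now -1
(2281/259) = (209/259)   [reduce mod 259]
reciprocity: (209/259) = +1·(259/209) since 209 mod 4 = 1, 259 mod 4 = 3; sign now -1
(259/209) = (50/209)   [reduce mod 209]
50 = 2^1·25; (2/209) = +1 since 209 mod 8 = 1, so (50/209) = (+1)^1·(25/209); sign now -1
reciprocity: (25/209) = +1·(209/25) since 25 mod 4 = 1, 209 mod 4 = 1; sign now -1
(209/25) = (9/25)   [reduce mod 25]
reciprocity: (9/25) = +1·(25/9) since 9 mod 4 = 1, 25 mod 4 = 1; sign now -1
(25/9) = (7/9)   [reduce mod 9]
reciprocity: (7/9) = +1·(9/7) since 7 mod 4 = 3, 9 mod 4 = 1; sign now -1
(9/7) = (2/7)   [reduce mod 7]
2 = 2^1·1; (2/7) = +1 since 7 mod 8 = 7, so (2/7) = (+1)^1·(1/7); sign now -1
(1/7) = 1; final value = sign = -1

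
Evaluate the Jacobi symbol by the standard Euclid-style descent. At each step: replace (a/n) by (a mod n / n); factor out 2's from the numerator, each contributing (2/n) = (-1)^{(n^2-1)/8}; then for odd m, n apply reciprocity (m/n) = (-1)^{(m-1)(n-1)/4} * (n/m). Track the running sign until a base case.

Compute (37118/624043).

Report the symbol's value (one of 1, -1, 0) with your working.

factor out 2^1: 37118 = 2^1·18559; with 624043 mod 8 = 3, (2/624043) = -1; sign now -1; continue with (18559/624043)
flip (18559/624043) -> (624043/18559): both odd, 18559 mod 4 = 3, 624043 mod 4 = 3, so the flip contributes -1; sign now +1
(624043/18559): 624043 mod 18559 = 11596, so (624043/18559) = (11596/18559)
factor out 2^2: 11596 = 2^2·2899; with 18559 mod 8 = 7, (2/18559) = +1; sign now +1; continue with (2899/18559)
flip (2899/18559) -> (18559/2899): both odd, 2899 mod 4 = 3, 18559 mod 4 = 3, so the flip contributes -1; sign now -1
(18559/2899): 18559 mod 2899 = 1165, so (18559/2899) = (1165/2899)
flip (1165/2899) -> (2899/1165): both odd, 1165 mod 4 = 1, 2899 mod 4 = 3, so the flip contributes +1; sign now -1
(2899/1165): 2899 mod 1165 = 569, so (2899/1165) = (569/1165)
flip (569/1165) -> (1165/569): both odd, 569 mod 4 = 1, 1165 mod 4 = 1, so the flip contributes +1; sign now -1
(1165/569): 1165 mod 569 = 27, so (1165/569) = (27/569)
flip (27/569) -> (569/27): both odd, 27 mod 4 = 3, 569 mod 4 = 1, so the flip contributes +1; sign now -1
(569/27): 569 mod 27 = 2, so (569/27) = (2/27)
factor out 2^1: 2 = 2^1·1; with 27 mod 8 = 3, (2/27) = -1; sign now +1; continue with (1/27)
reached (1/27) = 1, so the symbol is +1

1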